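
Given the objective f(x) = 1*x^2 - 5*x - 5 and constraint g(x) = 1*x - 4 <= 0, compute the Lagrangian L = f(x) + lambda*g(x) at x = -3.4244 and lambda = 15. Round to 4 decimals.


Step 1: Evaluate f(x).
f(-3.4244) = 1*(-3.4244)^2 - 5*(-3.4244) - 5 = 23.8485
Step 2: Evaluate g(x).
g(-3.4244) = 1*-3.4244 - 4 = -7.4244
Step 3: Compute Lagrangian.
L = 23.8485 + 15*-7.4244 = -87.5175


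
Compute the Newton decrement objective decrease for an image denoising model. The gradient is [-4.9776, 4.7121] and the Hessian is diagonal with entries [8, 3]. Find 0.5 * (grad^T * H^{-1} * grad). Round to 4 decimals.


Step 1: H is diagonal, so H^(-1) * g = [-0.6222, 1.5707].
Step 2: g^T H^(-1) g = sum_i g_i^2 / H_ii
  = (-4.9776)^2/8 + (4.7121)^2/3
  = 3.0971 + 7.4013 = 10.4984
Step 3: Objective decrease = 0.5 * g^T H^(-1) g = 5.2492


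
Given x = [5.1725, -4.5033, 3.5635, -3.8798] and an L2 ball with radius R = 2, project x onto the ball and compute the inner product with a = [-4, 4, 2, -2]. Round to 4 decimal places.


Step 1: Compute ||x|| (intermediates to 6 decimals).
||x|| = sqrt(5.1725^2 + (-4.5033)^2 + 3.5635^2 + (-3.8798)^2) = 8.647881
Step 2: Project.
Since ||x|| > R, scale = R/||x|| = 2/8.647881 = 0.231271, proj(x) = scale * x
proj(x) = [1.196249, -1.041483, 0.824134, -0.897285]
Step 3: Dot product.
a^T * proj(x) = -4*1.196249 + 4*(-1.041483) + 2*0.824134 - 2*(-0.897285) = -5.5081


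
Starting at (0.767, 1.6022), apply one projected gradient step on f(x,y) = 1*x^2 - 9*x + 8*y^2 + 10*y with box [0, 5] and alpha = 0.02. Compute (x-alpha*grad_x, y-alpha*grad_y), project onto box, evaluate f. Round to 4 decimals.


Step 1: Compute gradient at (0.767, 1.6022).
grad_x = 2*1*0.767 - 9 = -7.466
grad_y = 2*8*1.6022 + 10 = 35.6352
Step 2: Gradient step.
x_raw = 0.767 - 0.02*-7.466 = 0.9163
y_raw = 1.6022 - 0.02*35.6352 = 0.8895
Step 3: Project onto [0, 5].
x_proj = clip(0.9163) = 0.9163
y_proj = clip(0.8895) = 0.8895
Step 4: Evaluate f.
f(0.9163, 0.8895) = 7.8173


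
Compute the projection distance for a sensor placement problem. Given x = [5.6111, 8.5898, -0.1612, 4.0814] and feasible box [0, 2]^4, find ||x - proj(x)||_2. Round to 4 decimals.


Project each component onto [0, 2].
clip(5.6111) = 2.0, clip(8.5898) = 2.0, clip(-0.1612) = 0.0, clip(4.0814) = 2.0
Projection = [2.0, 2.0, 0.0, 2.0]
Squared diffs: [13.04, 43.4255, 0.026, 4.3322]
Distance = sqrt(60.8237) = 7.799


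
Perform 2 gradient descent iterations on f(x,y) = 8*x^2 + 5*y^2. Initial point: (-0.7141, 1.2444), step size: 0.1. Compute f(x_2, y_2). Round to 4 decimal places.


Gradient descent on f(x,y) = 8*x^2 + 5*y^2.
Starting point: (-0.7141, 1.2444), alpha = 0.1
Step 1: grad_x = 2*8*-0.7141 = -11.4256, grad_y = 2*5*1.2444 = 12.444
  x_1 = -0.7141 - 0.1*-11.4256 = 0.4285
  y_1 = 1.2444 - 0.1*12.444 = 0.0
Step 2: grad_x = 2*8*0.4285 = 6.8554, grad_y = 2*5*0.0 = 0.0
  x_2 = 0.4285 - 0.1*6.8554 = -0.2571
  y_2 = 0.0 - 0.1*0.0 = 0.0
f(-0.2571, 0.0) = 8*(-0.2571)^2 + 5*0.0^2 = 0.5287


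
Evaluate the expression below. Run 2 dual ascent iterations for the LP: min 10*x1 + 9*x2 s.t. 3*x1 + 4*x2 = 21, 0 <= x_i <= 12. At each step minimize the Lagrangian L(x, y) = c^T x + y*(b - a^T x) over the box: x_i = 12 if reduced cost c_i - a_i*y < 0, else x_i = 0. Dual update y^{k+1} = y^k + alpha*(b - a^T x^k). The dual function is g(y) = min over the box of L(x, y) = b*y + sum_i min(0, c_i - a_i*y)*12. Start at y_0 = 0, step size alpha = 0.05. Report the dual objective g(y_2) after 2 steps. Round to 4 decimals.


Dual ascent for LP: min 10*x1 + 9*x2, 3*x1 + 4*x2 = 21, 0 <= x_i <= 12
Step 1: y^k = 0.0, reduced costs: (10.0, 9.0)
  x^k = (0.0, 0.0), subgradient = b - a^T x = 21.0
  y^{k+1} = 0.0 + 0.05*21.0 = 1.05
Step 2: y^k = 1.05, reduced costs: (6.85, 4.8)
  x^k = (0.0, 0.0), subgradient = b - a^T x = 21.0
  y^{k+1} = 1.05 + 0.05*21.0 = 2.1
Dual objective at y_2 = 2.1: reduced costs (3.7, 0.6), box minimizer x = (0.0, 0.0)
g(y_2) = b*y + (c1 - a1*y)*x1 + (c2 - a2*y)*x2 = 21*2.1 + 3.7*0.0 + 0.6*0.0 = 44.1 + 0.0 + 0.0 = 44.1


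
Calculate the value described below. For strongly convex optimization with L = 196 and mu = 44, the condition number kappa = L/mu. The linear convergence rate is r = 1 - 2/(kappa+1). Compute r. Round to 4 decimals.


Step 1: Compute the condition number.
kappa = L/mu = 196/44 = 4.4545
Step 2: Compute the convergence rate.
r = 1 - 2/(kappa + 1) = 1 - 2*mu/(L + mu) = (L - mu)/(L + mu) = 152/240 = 0.6333


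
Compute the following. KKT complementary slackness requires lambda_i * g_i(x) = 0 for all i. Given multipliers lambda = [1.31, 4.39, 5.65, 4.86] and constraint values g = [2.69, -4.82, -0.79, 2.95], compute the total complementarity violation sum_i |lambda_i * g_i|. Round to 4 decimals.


KKT complementary slackness check:
lambda_1 * g_1 = 1.31 * 2.69 = 3.5239
lambda_2 * g_2 = 4.39 * -4.82 = -21.1598
lambda_3 * g_3 = 5.65 * -0.79 = -4.4635
lambda_4 * g_4 = 4.86 * 2.95 = 14.337
Total violation = 3.5239 + 21.1598 + 4.4635 + 14.337 = 43.4842


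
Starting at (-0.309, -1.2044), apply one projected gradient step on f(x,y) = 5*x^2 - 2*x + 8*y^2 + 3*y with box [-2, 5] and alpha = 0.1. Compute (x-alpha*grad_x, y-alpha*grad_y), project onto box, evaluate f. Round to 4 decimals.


Step 1: Compute gradient at (-0.309, -1.2044).
grad_x = 2*5*-0.309 - 2 = -5.09
grad_y = 2*8*-1.2044 + 3 = -16.2704
Step 2: Gradient step.
x_raw = -0.309 - 0.1*-5.09 = 0.2
y_raw = -1.2044 - 0.1*-16.2704 = 0.4226
Step 3: Project onto [-2, 5].
x_proj = clip(0.2) = 0.2
y_proj = clip(0.4226) = 0.4226
Step 4: Evaluate f.
f(0.2, 0.4226) = 2.4969


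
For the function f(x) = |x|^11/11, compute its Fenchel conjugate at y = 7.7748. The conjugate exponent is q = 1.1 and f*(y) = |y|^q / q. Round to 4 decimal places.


The conjugate exponent q satisfies 1/p + 1/q = 1.
p = 11, so q = 11/(11 - 1) = 1.1
|y|^q = 7.7748^1.1 = 9.5446
f*(7.7748) = 9.5446 / 1.1 = 8.6769


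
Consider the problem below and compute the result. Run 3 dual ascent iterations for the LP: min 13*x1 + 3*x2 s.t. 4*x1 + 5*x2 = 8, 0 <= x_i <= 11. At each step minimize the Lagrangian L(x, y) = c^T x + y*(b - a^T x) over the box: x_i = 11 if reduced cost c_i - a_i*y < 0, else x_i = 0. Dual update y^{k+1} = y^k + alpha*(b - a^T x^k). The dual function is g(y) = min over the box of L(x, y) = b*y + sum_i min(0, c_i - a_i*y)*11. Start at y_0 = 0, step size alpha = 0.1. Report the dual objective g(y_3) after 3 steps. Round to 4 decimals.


Dual ascent for LP: min 13*x1 + 3*x2, 4*x1 + 5*x2 = 8, 0 <= x_i <= 11
Step 1: y^k = 0.0, reduced costs: (13.0, 3.0)
  x^k = (0.0, 0.0), subgradient = b - a^T x = 8.0
  y^{k+1} = 0.0 + 0.1*8.0 = 0.8
Step 2: y^k = 0.8, reduced costs: (9.8, -1.0)
  x^k = (0.0, 11.0), subgradient = b - a^T x = -47.0
  y^{k+1} = 0.8 + 0.1*-47.0 = -3.9
Step 3: y^k = -3.9, reduced costs: (28.6, 22.5)
  x^k = (0.0, 0.0), subgradient = b - a^T x = 8.0
  y^{k+1} = -3.9 + 0.1*8.0 = -3.1
Dual objective at y_3 = -3.1: reduced costs (25.4, 18.5), box minimizer x = (0.0, 0.0)
g(y_3) = b*y + (c1 - a1*y)*x1 + (c2 - a2*y)*x2 = 8*(-3.1) + 25.4*0.0 + 18.5*0.0 = -24.8 + 0.0 + 0.0 = -24.8


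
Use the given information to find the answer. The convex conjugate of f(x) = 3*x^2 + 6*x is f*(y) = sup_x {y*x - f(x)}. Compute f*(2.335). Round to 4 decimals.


f*(y) = sup_x {y*x - a*x^2 - b*x} = sup_x {(y-b)*x - a*x^2}
FOC: (y - b) - 2a*x = 0 => x* = (y - b)/(2a)
x* = (2.335 - 6)/(2*3) = -0.6108
f*(2.335) = (y-b)^2/(4a) = (2.335 - 6)^2/(4*3)
= 13.4322/12 = 1.1194


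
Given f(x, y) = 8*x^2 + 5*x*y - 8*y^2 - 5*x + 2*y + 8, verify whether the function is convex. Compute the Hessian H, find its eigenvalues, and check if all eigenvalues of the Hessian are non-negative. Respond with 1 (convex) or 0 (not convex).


The Hessian of f(x,y) = 8*x^2 + 5*x*y - 8*y^2 - 5*x + 2*y + 8 is:
H = [[16, 5], [5, -16]]
Trace = 16 - 16 = 0
Determinant = 16*-16 - (5)^2 = -281
Discriminant = (0)^2 - 4*-281 = 1124.0
Eigenvalues: lambda_1 = -16.7631, lambda_2 = 16.7631
The function is not convex.

0


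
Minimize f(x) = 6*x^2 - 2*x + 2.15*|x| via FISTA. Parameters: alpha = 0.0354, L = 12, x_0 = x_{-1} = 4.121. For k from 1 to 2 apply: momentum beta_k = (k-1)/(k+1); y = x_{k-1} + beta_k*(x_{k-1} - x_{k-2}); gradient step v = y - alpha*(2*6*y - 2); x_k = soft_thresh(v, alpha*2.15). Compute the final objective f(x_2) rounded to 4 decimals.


FISTA on f(x) = 6*x^2 - 2*x + 2.15*|x|
L = 12, alpha = 0.0354
Iteration 1: beta = 0.0, y = 4.121 + 0.0*(4.121 - 4.121) = 4.121
  grad(y) = 47.452, v = y - alpha*grad = 2.4412
  prox(v) = soft_thresh(2.4412, 0.0761) = 2.3651
Iteration 2: beta = 0.3333, y = 2.3651 + 0.3333*(2.3651 - 4.121) = 1.7798
  grad(y) = 19.3574, v = y - alpha*grad = 1.0945
  prox(v) = soft_thresh(1.0945, 0.0761) = 1.0184
f(x_2) = 6*1.0184^2 - 2*1.0184 + 2.15*|1.0184| = 6.3759


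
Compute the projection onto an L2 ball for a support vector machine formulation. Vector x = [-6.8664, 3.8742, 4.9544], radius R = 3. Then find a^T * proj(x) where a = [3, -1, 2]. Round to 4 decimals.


Step 1: Compute ||x|| (intermediates to 6 decimals).
||x|| = sqrt((-6.8664)^2 + 3.8742^2 + 4.9544^2) = 9.311442
Step 2: Project.
Since ||x|| > R, scale = R/||x|| = 3/9.311442 = 0.322184, proj(x) = scale * x
proj(x) = [-2.212244, 1.248205, 1.596228]
Step 3: Dot product.
a^T * proj(x) = 3*(-2.212244) - 1*1.248205 + 2*1.596228 = -4.6925


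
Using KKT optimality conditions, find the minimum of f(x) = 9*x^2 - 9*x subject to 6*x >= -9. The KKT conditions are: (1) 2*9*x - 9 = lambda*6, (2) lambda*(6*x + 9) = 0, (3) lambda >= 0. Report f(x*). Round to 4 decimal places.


Step 1: Try lambda = 0 (constraint inactive).
Stationarity: 2*9*x - 9 = 0
x* = 9/(2*9) = 0.5
Check constraint: 6*0.5 = 3.0 >= -9 -- satisfied.
Step 2: Compute optimal value.
f(x*) = 9*0.5^2 - 9*0.5 = -2.25


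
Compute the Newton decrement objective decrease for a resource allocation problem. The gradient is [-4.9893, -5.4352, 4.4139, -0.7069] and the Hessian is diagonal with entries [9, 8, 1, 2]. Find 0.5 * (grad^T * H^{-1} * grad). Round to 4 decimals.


Step 1: H is diagonal, so H^(-1) * g = [-0.5544, -0.6794, 4.4139, -0.3535].
Step 2: g^T H^(-1) g = sum_i g_i^2 / H_ii
  = (-4.9893)^2/9 + (-5.4352)^2/8 + (4.4139)^2/1 + (-0.7069)^2/2
  = 2.7659 + 3.6927 + 19.4825 + 0.2499 = 26.1909
Step 3: Objective decrease = 0.5 * g^T H^(-1) g = 13.0955


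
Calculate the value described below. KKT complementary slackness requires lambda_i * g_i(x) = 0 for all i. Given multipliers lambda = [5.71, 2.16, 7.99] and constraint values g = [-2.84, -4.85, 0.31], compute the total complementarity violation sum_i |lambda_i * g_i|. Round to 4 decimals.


KKT complementary slackness check:
lambda_1 * g_1 = 5.71 * -2.84 = -16.2164
lambda_2 * g_2 = 2.16 * -4.85 = -10.476
lambda_3 * g_3 = 7.99 * 0.31 = 2.4769
Total violation = 16.2164 + 10.476 + 2.4769 = 29.1693


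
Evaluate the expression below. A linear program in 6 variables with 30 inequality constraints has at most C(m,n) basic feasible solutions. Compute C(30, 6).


Each vertex corresponds to some choice of n active constraints out of m, so the number of vertices is at most C(m, n) = m! / (n!(m-n)!).
m = 30, n = 6
Numerator: 30 * 29 * 28 * 27 * 26 * 25
Denominator: 6! = 720
C(30, 6) = 593775


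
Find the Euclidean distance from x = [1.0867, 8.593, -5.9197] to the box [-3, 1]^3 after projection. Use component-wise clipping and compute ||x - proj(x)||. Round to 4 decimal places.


Project each component onto [-3, 1].
clip(1.0867) = 1.0, clip(8.593) = 1.0, clip(-5.9197) = -3.0
Projection = [1.0, 1.0, -3.0]
Squared diffs: [0.0075, 57.6536, 8.5246]
Distance = sqrt(66.1857) = 8.1355


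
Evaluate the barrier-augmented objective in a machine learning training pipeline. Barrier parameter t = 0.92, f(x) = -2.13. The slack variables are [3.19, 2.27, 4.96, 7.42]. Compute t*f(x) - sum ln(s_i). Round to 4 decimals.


Step 1: Compute log-barrier.
ln values: [1.16, 0.8198, 1.6014, 2.0042]
phi = -(1.16 + 0.8198 + 1.6014 + 2.0042) = -5.5854
Step 2: Compute augmented objective.
t*f(x) = 0.92*-2.13 = -1.9596
Total = -1.9596 - 5.5854 = -7.545


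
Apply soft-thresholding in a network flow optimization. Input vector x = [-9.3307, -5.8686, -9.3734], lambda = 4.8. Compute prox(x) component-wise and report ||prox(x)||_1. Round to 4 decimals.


Soft-thresholding with lambda = 4.8:
prox(-9.3307) = sign(-9.3307)*max(|-9.3307| - 4.8, 0) = -4.5307
prox(-5.8686) = sign(-5.8686)*max(|-5.8686| - 4.8, 0) = -1.0686
prox(-9.3734) = sign(-9.3734)*max(|-9.3734| - 4.8, 0) = -4.5734
prox(x) = [-4.5307, -1.0686, -4.5734]
||prox(x)||_1 = 4.5307 + 1.0686 + 4.5734 = 10.1727


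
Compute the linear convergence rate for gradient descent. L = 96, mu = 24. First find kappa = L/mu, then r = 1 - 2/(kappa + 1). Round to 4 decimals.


Step 1: Compute the condition number.
kappa = L/mu = 96/24 = 4.0
Step 2: Compute the convergence rate.
r = 1 - 2/(kappa + 1) = 1 - 2*mu/(L + mu) = (L - mu)/(L + mu) = 72/120 = 0.6


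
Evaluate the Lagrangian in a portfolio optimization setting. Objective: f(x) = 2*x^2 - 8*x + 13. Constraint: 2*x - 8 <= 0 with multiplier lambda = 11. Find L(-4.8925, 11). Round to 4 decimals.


Step 1: Evaluate f(x).
f(-4.8925) = 2*(-4.8925)^2 - 8*(-4.8925) + 13 = 100.0131
Step 2: Evaluate g(x).
g(-4.8925) = 2*-4.8925 - 8 = -17.785
Step 3: Compute Lagrangian.
L = 100.0131 + 11*-17.785 = -95.6219


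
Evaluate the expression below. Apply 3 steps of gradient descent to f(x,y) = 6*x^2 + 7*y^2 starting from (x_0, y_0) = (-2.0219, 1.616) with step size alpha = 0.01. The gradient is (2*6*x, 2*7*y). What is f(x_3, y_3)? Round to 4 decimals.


Gradient descent on f(x,y) = 6*x^2 + 7*y^2.
Starting point: (-2.0219, 1.616), alpha = 0.01
Step 1: grad_x = 2*6*-2.0219 = -24.2628, grad_y = 2*7*1.616 = 22.624
  x_1 = -2.0219 - 0.01*-24.2628 = -1.7793
  y_1 = 1.616 - 0.01*22.624 = 1.3898
Step 2: grad_x = 2*6*-1.7793 = -21.3513, grad_y = 2*7*1.3898 = 19.4566
  x_2 = -1.7793 - 0.01*-21.3513 = -1.5658
  y_2 = 1.3898 - 0.01*19.4566 = 1.1952
Step 3: grad_x = 2*6*-1.5658 = -18.7891, grad_y = 2*7*1.1952 = 16.7327
  x_3 = -1.5658 - 0.01*-18.7891 = -1.3779
  y_3 = 1.1952 - 0.01*16.7327 = 1.0279
f(-1.3779, 1.0279) = 6*(-1.3779)^2 + 7*1.0279^2 = 18.7867


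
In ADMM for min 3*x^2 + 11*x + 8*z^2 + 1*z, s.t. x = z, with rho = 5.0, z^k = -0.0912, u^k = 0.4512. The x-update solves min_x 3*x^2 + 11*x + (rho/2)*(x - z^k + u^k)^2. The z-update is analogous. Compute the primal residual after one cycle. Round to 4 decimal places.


ADMM iteration with rho = 5.0, z^k = -0.0912, u^k = 0.4512
Step 1: x-update.
Minimize 3*x^2 + 11*x + (5.0/2)*(x + 0.0912 + 0.4512)^2
FOC: (2*3 + 5.0)*x = -11 + 5.0*(-0.0912 - 0.4512)
x^{k+1} = -1.2465
Step 2: z-update.
Minimize 8*z^2 + 1*z + (5.0/2)*(-1.2465 - z + 0.4512)^2
FOC: (2*8 + 5.0)*z = -1 + 5.0*(-1.2465 + 0.4512)
z^{k+1} = -0.237
Step 3: u-update.
u^{k+1} = 0.4512 - 1.2465 + 0.237 = -0.5584
Step 4: Primal residual = |-1.2465 + 0.237| = 1.0096


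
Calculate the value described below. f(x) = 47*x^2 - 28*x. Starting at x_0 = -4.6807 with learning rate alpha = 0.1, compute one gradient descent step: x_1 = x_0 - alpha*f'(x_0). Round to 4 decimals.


We compute the gradient at x_0 and apply the update.
f'(x) = 94*x - 28
f'(-4.6807) = 94*-4.6807 - 28 = -467.9858
x_1 = -4.6807 - 0.1*-467.9858 = 42.1179


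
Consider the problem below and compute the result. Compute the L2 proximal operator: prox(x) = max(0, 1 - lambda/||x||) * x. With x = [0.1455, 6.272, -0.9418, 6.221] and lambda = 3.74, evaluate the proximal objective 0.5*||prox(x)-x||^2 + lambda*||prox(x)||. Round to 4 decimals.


Step 1: Compute ||x||.
||x|| = 8.8852
Step 2: Compute scaling factor.
scale = max(0, 1 - 3.74/8.8852) = 0.5791
Step 3: prox(x) = [0.0843, 3.632, -0.5454, 3.6024]
||prox(x)|| = 5.1452
Step 4: Proximal objective.
0.5*||prox-x||^2 = 6.9938
lambda*||prox|| = 19.243
Total = 26.2369


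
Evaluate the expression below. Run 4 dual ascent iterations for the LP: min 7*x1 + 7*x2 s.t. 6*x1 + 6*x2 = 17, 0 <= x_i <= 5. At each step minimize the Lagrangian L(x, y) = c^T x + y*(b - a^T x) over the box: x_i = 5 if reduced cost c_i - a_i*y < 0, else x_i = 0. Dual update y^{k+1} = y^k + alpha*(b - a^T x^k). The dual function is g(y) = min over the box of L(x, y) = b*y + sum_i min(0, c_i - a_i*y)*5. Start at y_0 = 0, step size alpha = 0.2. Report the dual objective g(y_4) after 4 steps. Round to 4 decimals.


Dual ascent for LP: min 7*x1 + 7*x2, 6*x1 + 6*x2 = 17, 0 <= x_i <= 5
Step 1: y^k = 0.0, reduced costs: (7.0, 7.0)
  x^k = (0.0, 0.0), subgradient = b - a^T x = 17.0
  y^{k+1} = 0.0 + 0.2*17.0 = 3.4
Step 2: y^k = 3.4, reduced costs: (-13.4, -13.4)
  x^k = (5.0, 5.0), subgradient = b - a^T x = -43.0
  y^{k+1} = 3.4 + 0.2*-43.0 = -5.2
Step 3: y^k = -5.2, reduced costs: (38.2, 38.2)
  x^k = (0.0, 0.0), subgradient = b - a^T x = 17.0
  y^{k+1} = -5.2 + 0.2*17.0 = -1.8
Step 4: y^k = -1.8, reduced costs: (17.8, 17.8)
  x^k = (0.0, 0.0), subgradient = b - a^T x = 17.0
  y^{k+1} = -1.8 + 0.2*17.0 = 1.6
Dual objective at y_4 = 1.6: reduced costs (-2.6, -2.6), box minimizer x = (5.0, 5.0)
g(y_4) = b*y + (c1 - a1*y)*x1 + (c2 - a2*y)*x2 = 17*1.6 + (-2.6)*5.0 + (-2.6)*5.0 = 27.2 - 13.0 - 13.0 = 1.2


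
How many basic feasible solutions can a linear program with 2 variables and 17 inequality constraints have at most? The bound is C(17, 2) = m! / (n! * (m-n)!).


Each vertex corresponds to some choice of n active constraints out of m, so the number of vertices is at most C(m, n) = m! / (n!(m-n)!).
m = 17, n = 2
Numerator: 17 * 16
Denominator: 2! = 2
C(17, 2) = 136


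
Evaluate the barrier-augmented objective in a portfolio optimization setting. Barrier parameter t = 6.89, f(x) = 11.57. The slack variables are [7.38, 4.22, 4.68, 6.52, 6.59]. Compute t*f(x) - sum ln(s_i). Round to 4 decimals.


Step 1: Compute log-barrier.
ln values: [1.9988, 1.4398, 1.5433, 1.8749, 1.8856]
phi = -(1.9988 + 1.4398 + 1.5433 + 1.8749 + 1.8856) = -8.7423
Step 2: Compute augmented objective.
t*f(x) = 6.89*11.57 = 79.7173
Total = 79.7173 - 8.7423 = 70.975


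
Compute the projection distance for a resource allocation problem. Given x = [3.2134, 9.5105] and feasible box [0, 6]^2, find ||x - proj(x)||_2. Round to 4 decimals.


Project each component onto [0, 6].
clip(3.2134) = 3.2134, clip(9.5105) = 6.0
Projection = [3.2134, 6.0]
Squared diffs: [0.0, 12.3236]
Distance = sqrt(12.3236) = 3.5105


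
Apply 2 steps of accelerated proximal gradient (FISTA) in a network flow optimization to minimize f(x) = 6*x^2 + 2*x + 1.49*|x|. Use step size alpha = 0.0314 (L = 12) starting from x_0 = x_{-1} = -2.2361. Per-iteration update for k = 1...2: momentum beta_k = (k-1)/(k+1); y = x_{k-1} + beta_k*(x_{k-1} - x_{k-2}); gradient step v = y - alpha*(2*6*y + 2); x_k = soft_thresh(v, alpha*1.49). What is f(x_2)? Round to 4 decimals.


FISTA on f(x) = 6*x^2 + 2*x + 1.49*|x|
L = 12, alpha = 0.0314
Iteration 1: beta = 0.0, y = -2.2361 + 0.0*(-2.2361 + 2.2361) = -2.2361
  grad(y) = -24.8332, v = y - alpha*grad = -1.4563
  prox(v) = soft_thresh(-1.4563, 0.0468) = -1.4096
Iteration 2: beta = 0.3333, y = -1.4096 + 0.3333*(-1.4096 + 2.2361) = -1.134
  grad(y) = -11.6084, v = y - alpha*grad = -0.7695
  prox(v) = soft_thresh(-0.7695, 0.0468) = -0.7227
f(x_2) = 6*(-0.7227)^2 + 2*(-0.7227) + 1.49*|-0.7227| = 2.7656


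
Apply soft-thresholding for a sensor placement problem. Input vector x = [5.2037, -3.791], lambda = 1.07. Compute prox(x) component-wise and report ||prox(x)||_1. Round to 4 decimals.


Soft-thresholding with lambda = 1.07:
prox(5.2037) = sign(5.2037)*max(|5.2037| - 1.07, 0) = 4.1337
prox(-3.791) = sign(-3.791)*max(|-3.791| - 1.07, 0) = -2.721
prox(x) = [4.1337, -2.721]
||prox(x)||_1 = 4.1337 + 2.721 = 6.8547


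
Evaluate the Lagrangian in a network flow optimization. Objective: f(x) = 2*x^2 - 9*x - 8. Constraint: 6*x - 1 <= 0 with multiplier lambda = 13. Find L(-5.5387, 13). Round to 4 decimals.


Step 1: Evaluate f(x).
f(-5.5387) = 2*(-5.5387)^2 - 9*(-5.5387) - 8 = 103.2027
Step 2: Evaluate g(x).
g(-5.5387) = 6*-5.5387 - 1 = -34.2322
Step 3: Compute Lagrangian.
L = 103.2027 + 13*-34.2322 = -341.8159


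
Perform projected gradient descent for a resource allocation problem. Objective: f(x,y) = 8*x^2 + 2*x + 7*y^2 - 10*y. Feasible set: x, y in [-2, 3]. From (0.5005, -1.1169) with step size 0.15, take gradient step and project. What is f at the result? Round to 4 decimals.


Step 1: Compute gradient at (0.5005, -1.1169).
grad_x = 2*8*0.5005 + 2 = 10.008
grad_y = 2*7*-1.1169 - 10 = -25.6366
Step 2: Gradient step.
x_raw = 0.5005 - 0.15*10.008 = -1.0007
y_raw = -1.1169 - 0.15*-25.6366 = 2.7286
Step 3: Project onto [-2, 3].
x_proj = clip(-1.0007) = -1.0007
y_proj = clip(2.7286) = 2.7286
Step 4: Evaluate f.
f(-1.0007, 2.7286) = 30.8403


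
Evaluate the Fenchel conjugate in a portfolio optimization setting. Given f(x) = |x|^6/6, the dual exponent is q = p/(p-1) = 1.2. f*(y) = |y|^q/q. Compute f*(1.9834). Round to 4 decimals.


The conjugate exponent q satisfies 1/p + 1/q = 1.
p = 6, so q = 6/(6 - 1) = 1.2
|y|^q = 1.9834^1.2 = 2.2745
f*(1.9834) = 2.2745 / 1.2 = 1.8954


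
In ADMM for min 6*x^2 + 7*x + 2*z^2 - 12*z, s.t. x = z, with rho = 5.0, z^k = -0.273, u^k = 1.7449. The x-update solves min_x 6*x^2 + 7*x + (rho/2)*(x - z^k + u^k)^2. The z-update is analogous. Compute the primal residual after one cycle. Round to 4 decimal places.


ADMM iteration with rho = 5.0, z^k = -0.273, u^k = 1.7449
Step 1: x-update.
Minimize 6*x^2 + 7*x + (5.0/2)*(x + 0.273 + 1.7449)^2
FOC: (2*6 + 5.0)*x = -7 + 5.0*(-0.273 - 1.7449)
x^{k+1} = -1.0053
Step 2: z-update.
Minimize 2*z^2 - 12*z + (5.0/2)*(-1.0053 - z + 1.7449)^2
FOC: (2*2 + 5.0)*z = 12 + 5.0*(-1.0053 + 1.7449)
z^{k+1} = 1.7442
Step 3: u-update.
u^{k+1} = 1.7449 - 1.0053 - 1.7442 = -1.0046
Step 4: Primal residual = |-1.0053 - 1.7442| = 2.7495


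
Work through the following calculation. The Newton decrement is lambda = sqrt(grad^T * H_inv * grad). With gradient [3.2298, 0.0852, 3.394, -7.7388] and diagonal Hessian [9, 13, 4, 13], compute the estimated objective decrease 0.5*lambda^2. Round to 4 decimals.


Step 1: H is diagonal, so H^(-1) * g = [0.3589, 0.0066, 0.8485, -0.5953].
Step 2: g^T H^(-1) g = sum_i g_i^2 / H_ii
  = (3.2298)^2/9 + (0.0852)^2/13 + (3.394)^2/4 + (-7.7388)^2/13
  = 1.1591 + 0.0006 + 2.8798 + 4.6068 = 8.6463
Step 3: Objective decrease = 0.5 * g^T H^(-1) g = 4.3231


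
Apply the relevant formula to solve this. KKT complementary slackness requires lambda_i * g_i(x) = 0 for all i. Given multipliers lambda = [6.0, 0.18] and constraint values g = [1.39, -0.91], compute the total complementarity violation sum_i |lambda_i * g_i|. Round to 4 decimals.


KKT complementary slackness check:
lambda_1 * g_1 = 6.0 * 1.39 = 8.34
lambda_2 * g_2 = 0.18 * -0.91 = -0.1638
Total violation = 8.34 + 0.1638 = 8.5038


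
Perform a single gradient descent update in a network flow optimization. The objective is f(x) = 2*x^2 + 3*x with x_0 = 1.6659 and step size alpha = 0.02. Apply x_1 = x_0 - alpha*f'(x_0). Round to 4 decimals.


We compute the gradient at x_0 and apply the update.
f'(x) = 4*x + 3
f'(1.6659) = 4*1.6659 + 3 = 9.6636
x_1 = 1.6659 - 0.02*9.6636 = 1.4726


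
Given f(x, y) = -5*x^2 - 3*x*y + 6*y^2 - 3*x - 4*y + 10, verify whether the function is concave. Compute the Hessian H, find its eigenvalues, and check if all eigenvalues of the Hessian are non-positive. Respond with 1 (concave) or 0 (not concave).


The Hessian of f(x,y) = -5*x^2 - 3*x*y + 6*y^2 - 3*x - 4*y + 10 is:
H = [[-10, -3], [-3, 12]]
Trace = -10 + 12 = 2
Determinant = -10*12 - (-3)^2 = -129
Discriminant = (2)^2 - 4*-129 = 520.0
Eigenvalues: lambda_1 = -10.4018, lambda_2 = 12.4018
The function is not concave.

0


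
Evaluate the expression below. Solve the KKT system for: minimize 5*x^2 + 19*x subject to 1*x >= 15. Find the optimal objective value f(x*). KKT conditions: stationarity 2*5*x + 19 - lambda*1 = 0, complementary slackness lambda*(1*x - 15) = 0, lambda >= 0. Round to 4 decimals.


Step 1: Try lambda = 0 (constraint inactive).
x_unc = -19/(2*5) = -1.9
Check: 1*-1.9 = -1.9 < 15 -- violated!
Step 2: Constraint must be active: 1*x = 15
x* = 15/1 = 15.0
lambda = (2*5*15.0 + 19)/1 = 169.0
Step 3: Compute optimal value.
f(x*) = 5*15.0^2 + 19*15.0 = 1410.0


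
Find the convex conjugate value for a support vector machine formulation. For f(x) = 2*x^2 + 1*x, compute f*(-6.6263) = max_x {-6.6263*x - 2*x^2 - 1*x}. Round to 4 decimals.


f*(y) = sup_x {y*x - a*x^2 - b*x} = sup_x {(y-b)*x - a*x^2}
FOC: (y - b) - 2a*x = 0 => x* = (y - b)/(2a)
x* = (-6.6263 - 1)/(2*2) = -1.9066
f*(-6.6263) = (y-b)^2/(4a) = (-6.6263 - 1)^2/(4*2)
= 58.1605/8 = 7.2701


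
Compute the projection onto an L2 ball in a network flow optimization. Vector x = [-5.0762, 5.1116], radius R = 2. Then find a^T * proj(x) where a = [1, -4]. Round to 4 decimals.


Step 1: Compute ||x|| (intermediates to 6 decimals).
||x|| = sqrt((-5.0762)^2 + 5.1116^2) = 7.203906
Step 2: Project.
Since ||x|| > R, scale = R/||x|| = 2/7.203906 = 0.277627, proj(x) = scale * x
proj(x) = [-1.40929, 1.419118]
Step 3: Dot product.
a^T * proj(x) = 1*(-1.40929) - 4*1.419118 = -7.0858


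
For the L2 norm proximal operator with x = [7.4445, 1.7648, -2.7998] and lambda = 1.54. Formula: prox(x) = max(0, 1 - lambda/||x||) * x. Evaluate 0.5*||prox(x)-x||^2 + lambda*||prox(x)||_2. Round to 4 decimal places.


Step 1: Compute ||x||.
||x|| = 8.147
Step 2: Compute scaling factor.
scale = max(0, 1 - 1.54/8.147) = 0.811
Step 3: prox(x) = [6.0373, 1.4312, -2.2706]
||prox(x)|| = 6.607
Step 4: Proximal objective.
0.5*||prox-x||^2 = 1.1858
lambda*||prox|| = 10.1748
Total = 11.3606


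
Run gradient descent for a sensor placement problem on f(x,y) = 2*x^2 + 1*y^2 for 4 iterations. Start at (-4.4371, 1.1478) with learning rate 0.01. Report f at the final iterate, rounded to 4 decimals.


Gradient descent on f(x,y) = 2*x^2 + 1*y^2.
Starting point: (-4.4371, 1.1478), alpha = 0.01
Step 1: grad_x = 2*2*-4.4371 = -17.7484, grad_y = 2*1*1.1478 = 2.2956
  x_1 = -4.4371 - 0.01*-17.7484 = -4.2596
  y_1 = 1.1478 - 0.01*2.2956 = 1.1248
Step 2: grad_x = 2*2*-4.2596 = -17.0385, grad_y = 2*1*1.1248 = 2.2497
  x_2 = -4.2596 - 0.01*-17.0385 = -4.0892
  y_2 = 1.1248 - 0.01*2.2497 = 1.1023
Step 3: grad_x = 2*2*-4.0892 = -16.3569, grad_y = 2*1*1.1023 = 2.2047
  x_3 = -4.0892 - 0.01*-16.3569 = -3.9257
  y_3 = 1.1023 - 0.01*2.2047 = 1.0803
Step 4: grad_x = 2*2*-3.9257 = -15.7026, grad_y = 2*1*1.0803 = 2.1606
  x_4 = -3.9257 - 0.01*-15.7026 = -3.7686
  y_4 = 1.0803 - 0.01*2.1606 = 1.0587
f(-3.7686, 1.0587) = 2*(-3.7686)^2 + 1*1.0587^2 = 29.5261


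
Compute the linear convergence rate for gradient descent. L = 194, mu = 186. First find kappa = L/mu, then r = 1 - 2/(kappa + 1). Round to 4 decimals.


Step 1: Compute the condition number.
kappa = L/mu = 194/186 = 1.043
Step 2: Compute the convergence rate.
r = 1 - 2/(kappa + 1) = 1 - 2*mu/(L + mu) = (L - mu)/(L + mu) = 8/380 = 0.0211


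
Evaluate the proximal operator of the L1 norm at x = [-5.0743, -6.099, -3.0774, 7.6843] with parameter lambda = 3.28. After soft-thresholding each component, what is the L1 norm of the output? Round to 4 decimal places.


Soft-thresholding with lambda = 3.28:
prox(-5.0743) = sign(-5.0743)*max(|-5.0743| - 3.28, 0) = -1.7943
prox(-6.099) = sign(-6.099)*max(|-6.099| - 3.28, 0) = -2.819
prox(-3.0774) = sign(-3.0774)*max(|-3.0774| - 3.28, 0) = 0.0
prox(7.6843) = sign(7.6843)*max(|7.6843| - 3.28, 0) = 4.4043
prox(x) = [-1.7943, -2.819, 0.0, 4.4043]
||prox(x)||_1 = 1.7943 + 2.819 + 0.0 + 4.4043 = 9.0176


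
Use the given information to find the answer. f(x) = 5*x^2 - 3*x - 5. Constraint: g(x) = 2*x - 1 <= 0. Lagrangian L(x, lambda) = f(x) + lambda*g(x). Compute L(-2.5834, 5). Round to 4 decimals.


Step 1: Evaluate f(x).
f(-2.5834) = 5*(-2.5834)^2 - 3*(-2.5834) - 5 = 36.12
Step 2: Evaluate g(x).
g(-2.5834) = 2*-2.5834 - 1 = -6.1668
Step 3: Compute Lagrangian.
L = 36.12 + 5*-6.1668 = 5.286


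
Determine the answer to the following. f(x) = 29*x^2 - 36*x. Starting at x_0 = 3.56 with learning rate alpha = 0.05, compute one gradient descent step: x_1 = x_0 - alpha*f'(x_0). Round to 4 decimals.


We compute the gradient at x_0 and apply the update.
f'(x) = 58*x - 36
f'(3.56) = 58*3.56 - 36 = 170.48
x_1 = 3.56 - 0.05*170.48 = -4.964


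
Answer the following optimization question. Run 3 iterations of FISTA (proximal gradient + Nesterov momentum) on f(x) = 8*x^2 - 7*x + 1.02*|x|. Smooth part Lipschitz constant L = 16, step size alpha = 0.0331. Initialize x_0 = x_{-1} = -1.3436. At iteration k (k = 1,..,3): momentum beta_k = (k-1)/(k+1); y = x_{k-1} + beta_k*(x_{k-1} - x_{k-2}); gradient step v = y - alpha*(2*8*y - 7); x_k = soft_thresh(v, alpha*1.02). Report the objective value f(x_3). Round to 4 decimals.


FISTA on f(x) = 8*x^2 - 7*x + 1.02*|x|
L = 16, alpha = 0.0331
Iteration 1: beta = 0.0, y = -1.3436 + 0.0*(-1.3436 + 1.3436) = -1.3436
  grad(y) = -28.4976, v = y - alpha*grad = -0.4003
  prox(v) = soft_thresh(-0.4003, 0.0338) = -0.3666
Iteration 2: beta = 0.3333, y = -0.3666 + 0.3333*(-0.3666 + 1.3436) = -0.0409
  grad(y) = -7.6542, v = y - alpha*grad = 0.2125
  prox(v) = soft_thresh(0.2125, 0.0338) = 0.1787
Iteration 3: beta = 0.5, y = 0.1787 + 0.5*(0.1787 + 0.3666) = 0.4513
  grad(y) = 0.2214, v = y - alpha*grad = 0.444
  prox(v) = soft_thresh(0.444, 0.0338) = 0.4102
f(x_3) = 8*0.4102^2 - 7*0.4102 + 1.02*|0.4102| = -1.1069


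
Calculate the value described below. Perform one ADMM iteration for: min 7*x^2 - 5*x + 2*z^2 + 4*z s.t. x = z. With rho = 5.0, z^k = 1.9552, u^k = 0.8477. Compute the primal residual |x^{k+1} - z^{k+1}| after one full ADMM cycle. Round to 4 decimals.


ADMM iteration with rho = 5.0, z^k = 1.9552, u^k = 0.8477
Step 1: x-update.
Minimize 7*x^2 - 5*x + (5.0/2)*(x - 1.9552 + 0.8477)^2
FOC: (2*7 + 5.0)*x = 5 + 5.0*(1.9552 - 0.8477)
x^{k+1} = 0.5546
Step 2: z-update.
Minimize 2*z^2 + 4*z + (5.0/2)*(0.5546 - z + 0.8477)^2
FOC: (2*2 + 5.0)*z = -4 + 5.0*(0.5546 + 0.8477)
z^{k+1} = 0.3346
Step 3: u-update.
u^{k+1} = 0.8477 + 0.5546 - 0.3346 = 1.0677
Step 4: Primal residual = |0.5546 - 0.3346| = 0.22


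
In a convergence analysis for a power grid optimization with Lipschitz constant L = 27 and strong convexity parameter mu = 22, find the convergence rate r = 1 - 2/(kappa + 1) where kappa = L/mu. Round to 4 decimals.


Step 1: Compute the condition number.
kappa = L/mu = 27/22 = 1.2273
Step 2: Compute the convergence rate.
r = 1 - 2/(kappa + 1) = 1 - 2*mu/(L + mu) = (L - mu)/(L + mu) = 5/49 = 0.102


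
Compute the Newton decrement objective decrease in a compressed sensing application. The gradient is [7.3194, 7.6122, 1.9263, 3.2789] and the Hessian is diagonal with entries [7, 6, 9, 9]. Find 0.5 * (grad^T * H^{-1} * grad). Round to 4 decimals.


Step 1: H is diagonal, so H^(-1) * g = [1.0456, 1.2687, 0.214, 0.3643].
Step 2: g^T H^(-1) g = sum_i g_i^2 / H_ii
  = (7.3194)^2/7 + (7.6122)^2/6 + (1.9263)^2/9 + (3.2789)^2/9
  = 7.6534 + 9.6576 + 0.4123 + 1.1946 = 18.9178
Step 3: Objective decrease = 0.5 * g^T H^(-1) g = 9.4589


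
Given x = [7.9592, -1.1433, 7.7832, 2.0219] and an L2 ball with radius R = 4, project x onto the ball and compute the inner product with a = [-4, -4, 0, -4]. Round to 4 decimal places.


Step 1: Compute ||x|| (intermediates to 6 decimals).
||x|| = sqrt(7.9592^2 + (-1.1433)^2 + 7.7832^2 + 2.0219^2) = 11.371995
Step 2: Project.
Since ||x|| > R, scale = R/||x|| = 4/11.371995 = 0.351741, proj(x) = scale * x
proj(x) = [2.799577, -0.402145, 2.737671, 0.711185]
Step 3: Dot product.
a^T * proj(x) = -4*2.799577 - 4*(-0.402145) + 0*2.737671 - 4*0.711185 = -12.4345


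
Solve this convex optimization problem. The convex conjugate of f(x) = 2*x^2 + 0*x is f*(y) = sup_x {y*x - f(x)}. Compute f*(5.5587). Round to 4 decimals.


f*(y) = sup_x {y*x - a*x^2 - b*x} = sup_x {(y-b)*x - a*x^2}
FOC: (y - b) - 2a*x = 0 => x* = (y - b)/(2a)
x* = (5.5587 - 0)/(2*2) = 1.3897
f*(5.5587) = (y-b)^2/(4a) = (5.5587 - 0)^2/(4*2)
= 30.8991/8 = 3.8624


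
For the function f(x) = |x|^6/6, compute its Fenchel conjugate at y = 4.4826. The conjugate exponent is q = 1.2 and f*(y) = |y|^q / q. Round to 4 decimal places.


The conjugate exponent q satisfies 1/p + 1/q = 1.
p = 6, so q = 6/(6 - 1) = 1.2
|y|^q = 4.4826^1.2 = 6.0511
f*(4.4826) = 6.0511 / 1.2 = 5.0426


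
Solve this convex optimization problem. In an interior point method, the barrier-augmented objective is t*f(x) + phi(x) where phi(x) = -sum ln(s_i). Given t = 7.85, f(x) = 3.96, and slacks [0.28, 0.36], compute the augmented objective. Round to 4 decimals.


Step 1: Compute log-barrier.
ln values: [-1.273, -1.0217]
phi = -(-1.273 - 1.0217) = 2.2946
Step 2: Compute augmented objective.
t*f(x) = 7.85*3.96 = 31.086
Total = 31.086 + 2.2946 = 33.3806


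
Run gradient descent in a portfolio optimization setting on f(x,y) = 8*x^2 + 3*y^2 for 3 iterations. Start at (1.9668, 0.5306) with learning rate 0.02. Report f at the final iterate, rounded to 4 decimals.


Gradient descent on f(x,y) = 8*x^2 + 3*y^2.
Starting point: (1.9668, 0.5306), alpha = 0.02
Step 1: grad_x = 2*8*1.9668 = 31.4688, grad_y = 2*3*0.5306 = 3.1836
  x_1 = 1.9668 - 0.02*31.4688 = 1.3374
  y_1 = 0.5306 - 0.02*3.1836 = 0.4669
Step 2: grad_x = 2*8*1.3374 = 21.3988, grad_y = 2*3*0.4669 = 2.8016
  x_2 = 1.3374 - 0.02*21.3988 = 0.9094
  y_2 = 0.4669 - 0.02*2.8016 = 0.4109
Step 3: grad_x = 2*8*0.9094 = 14.5512, grad_y = 2*3*0.4109 = 2.4654
  x_3 = 0.9094 - 0.02*14.5512 = 0.6184
  y_3 = 0.4109 - 0.02*2.4654 = 0.3616
f(0.6184, 0.3616) = 8*0.6184^2 + 3*0.3616^2 = 3.4518


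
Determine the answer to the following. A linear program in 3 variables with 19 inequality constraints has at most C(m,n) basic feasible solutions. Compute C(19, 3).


Each vertex corresponds to some choice of n active constraints out of m, so the number of vertices is at most C(m, n) = m! / (n!(m-n)!).
m = 19, n = 3
Numerator: 19 * 18 * 17
Denominator: 3! = 6
C(19, 3) = 969


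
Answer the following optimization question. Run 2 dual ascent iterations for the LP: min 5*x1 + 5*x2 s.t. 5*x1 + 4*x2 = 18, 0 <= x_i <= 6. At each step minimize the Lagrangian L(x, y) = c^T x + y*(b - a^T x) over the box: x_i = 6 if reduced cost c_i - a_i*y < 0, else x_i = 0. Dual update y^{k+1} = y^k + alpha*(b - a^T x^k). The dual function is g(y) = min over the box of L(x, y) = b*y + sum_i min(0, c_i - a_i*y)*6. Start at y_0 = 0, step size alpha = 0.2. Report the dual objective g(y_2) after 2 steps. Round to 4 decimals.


Dual ascent for LP: min 5*x1 + 5*x2, 5*x1 + 4*x2 = 18, 0 <= x_i <= 6
Step 1: y^k = 0.0, reduced costs: (5.0, 5.0)
  x^k = (0.0, 0.0), subgradient = b - a^T x = 18.0
  y^{k+1} = 0.0 + 0.2*18.0 = 3.6
Step 2: y^k = 3.6, reduced costs: (-13.0, -9.4)
  x^k = (6.0, 6.0), subgradient = b - a^T x = -36.0
  y^{k+1} = 3.6 + 0.2*-36.0 = -3.6
Dual objective at y_2 = -3.6: reduced costs (23.0, 19.4), box minimizer x = (0.0, 0.0)
g(y_2) = b*y + (c1 - a1*y)*x1 + (c2 - a2*y)*x2 = 18*(-3.6) + 23.0*0.0 + 19.4*0.0 = -64.8 + 0.0 + 0.0 = -64.8


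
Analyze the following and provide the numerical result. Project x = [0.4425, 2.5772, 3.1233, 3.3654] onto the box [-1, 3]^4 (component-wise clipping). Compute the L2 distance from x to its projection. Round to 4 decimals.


Project each component onto [-1, 3].
clip(0.4425) = 0.4425, clip(2.5772) = 2.5772, clip(3.1233) = 3.0, clip(3.3654) = 3.0
Projection = [0.4425, 2.5772, 3.0, 3.0]
Squared diffs: [0.0, 0.0, 0.0152, 0.1335]
Distance = sqrt(0.1487) = 0.3856


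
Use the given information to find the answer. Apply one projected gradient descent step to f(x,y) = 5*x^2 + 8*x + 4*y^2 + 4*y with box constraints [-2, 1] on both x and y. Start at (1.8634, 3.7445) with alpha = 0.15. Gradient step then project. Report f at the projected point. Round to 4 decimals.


Step 1: Compute gradient at (1.8634, 3.7445).
grad_x = 2*5*1.8634 + 8 = 26.634
grad_y = 2*4*3.7445 + 4 = 33.956
Step 2: Gradient step.
x_raw = 1.8634 - 0.15*26.634 = -2.1317
y_raw = 3.7445 - 0.15*33.956 = -1.3489
Step 3: Project onto [-2, 1].
x_proj = clip(-2.1317) = -2.0
y_proj = clip(-1.3489) = -1.3489
Step 4: Evaluate f.
f(-2.0, -1.3489) = 5.8825


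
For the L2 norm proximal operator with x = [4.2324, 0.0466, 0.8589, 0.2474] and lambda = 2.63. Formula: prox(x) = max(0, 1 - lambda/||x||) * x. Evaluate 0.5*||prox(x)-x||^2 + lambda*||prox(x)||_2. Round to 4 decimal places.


Step 1: Compute ||x||.
||x|| = 4.326
Step 2: Compute scaling factor.
scale = max(0, 1 - 2.63/4.326) = 0.392
Step 3: prox(x) = [1.6593, 0.0183, 0.3367, 0.097]
||prox(x)|| = 1.696
Step 4: Proximal objective.
0.5*||prox-x||^2 = 3.4585
lambda*||prox|| = 4.4605
Total = 7.9189


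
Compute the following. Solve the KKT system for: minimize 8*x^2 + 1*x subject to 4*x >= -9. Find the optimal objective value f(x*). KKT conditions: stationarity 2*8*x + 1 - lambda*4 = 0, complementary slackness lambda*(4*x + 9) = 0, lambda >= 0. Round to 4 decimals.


Step 1: Try lambda = 0 (constraint inactive).
Stationarity: 2*8*x + 1 = 0
x* = -1/(2*8) = -0.0625
Check constraint: 4*-0.0625 = -0.25 >= -9 -- satisfied.
Step 2: Compute optimal value.
f(x*) = 8*(-0.0625)^2 + 1*(-0.0625) = -0.0313


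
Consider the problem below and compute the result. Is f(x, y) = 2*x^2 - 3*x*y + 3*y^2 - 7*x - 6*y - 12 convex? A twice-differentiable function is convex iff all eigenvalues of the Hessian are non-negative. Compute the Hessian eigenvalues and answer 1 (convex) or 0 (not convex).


The Hessian of f(x,y) = 2*x^2 - 3*x*y + 3*y^2 - 7*x - 6*y - 12 is:
H = [[4, -3], [-3, 6]]
Trace = 4 + 6 = 10
Determinant = 4*6 - (-3)^2 = 15
Discriminant = (10)^2 - 4*15 = 40.0
Eigenvalues: lambda_1 = 1.8377, lambda_2 = 8.1623
The function is convex.

1


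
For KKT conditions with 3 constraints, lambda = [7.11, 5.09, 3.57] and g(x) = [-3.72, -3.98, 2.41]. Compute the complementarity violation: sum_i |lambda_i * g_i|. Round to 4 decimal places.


KKT complementary slackness check:
lambda_1 * g_1 = 7.11 * -3.72 = -26.4492
lambda_2 * g_2 = 5.09 * -3.98 = -20.2582
lambda_3 * g_3 = 3.57 * 2.41 = 8.6037
Total violation = 26.4492 + 20.2582 + 8.6037 = 55.3111


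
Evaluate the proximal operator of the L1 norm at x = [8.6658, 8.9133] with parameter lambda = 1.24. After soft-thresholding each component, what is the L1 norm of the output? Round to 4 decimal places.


Soft-thresholding with lambda = 1.24:
prox(8.6658) = sign(8.6658)*max(|8.6658| - 1.24, 0) = 7.4258
prox(8.9133) = sign(8.9133)*max(|8.9133| - 1.24, 0) = 7.6733
prox(x) = [7.4258, 7.6733]
||prox(x)||_1 = 7.4258 + 7.6733 = 15.0991


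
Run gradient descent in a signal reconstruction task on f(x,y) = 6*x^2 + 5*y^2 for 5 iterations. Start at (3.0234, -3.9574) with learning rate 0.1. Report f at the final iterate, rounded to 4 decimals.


Gradient descent on f(x,y) = 6*x^2 + 5*y^2.
Starting point: (3.0234, -3.9574), alpha = 0.1
Step 1: grad_x = 2*6*3.0234 = 36.2808, grad_y = 2*5*-3.9574 = -39.574
  x_1 = 3.0234 - 0.1*36.2808 = -0.6047
  y_1 = -3.9574 - 0.1*-39.574 = 0.0
Step 2: grad_x = 2*6*-0.6047 = -7.2562, grad_y = 2*5*0.0 = 0.0
  x_2 = -0.6047 - 0.1*-7.2562 = 0.1209
  y_2 = 0.0 - 0.1*0.0 = 0.0
Step 3: grad_x = 2*6*0.1209 = 1.4512, grad_y = 2*5*0.0 = 0.0
  x_3 = 0.1209 - 0.1*1.4512 = -0.0242
  y_3 = 0.0 - 0.1*0.0 = 0.0
Step 4: grad_x = 2*6*-0.0242 = -0.2902, grad_y = 2*5*0.0 = 0.0
  x_4 = -0.0242 - 0.1*-0.2902 = 0.0048
  y_4 = 0.0 - 0.1*0.0 = 0.0
Step 5: grad_x = 2*6*0.0048 = 0.058, grad_y = 2*5*0.0 = 0.0
  x_5 = 0.0048 - 0.1*0.058 = -0.001
  y_5 = 0.0 - 0.1*0.0 = 0.0
f(-0.001, 0.0) = 6*(-0.001)^2 + 5*0.0^2 = 0.0


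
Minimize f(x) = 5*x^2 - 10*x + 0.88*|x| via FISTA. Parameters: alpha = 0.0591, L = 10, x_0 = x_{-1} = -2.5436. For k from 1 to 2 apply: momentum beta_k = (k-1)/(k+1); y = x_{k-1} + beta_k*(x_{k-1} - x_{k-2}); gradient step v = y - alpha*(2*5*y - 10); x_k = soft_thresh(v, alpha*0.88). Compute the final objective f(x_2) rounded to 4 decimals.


FISTA on f(x) = 5*x^2 - 10*x + 0.88*|x|
L = 10, alpha = 0.0591
Iteration 1: beta = 0.0, y = -2.5436 + 0.0*(-2.5436 + 2.5436) = -2.5436
  grad(y) = -35.436, v = y - alpha*grad = -0.4493
  prox(v) = soft_thresh(-0.4493, 0.052) = -0.3973
Iteration 2: beta = 0.3333, y = -0.3973 + 0.3333*(-0.3973 + 2.5436) = 0.3181
  grad(y) = -6.819, v = y - alpha*grad = 0.7211
  prox(v) = soft_thresh(0.7211, 0.052) = 0.6691
f(x_2) = 5*0.6691^2 - 10*0.6691 + 0.88*|0.6691| = -3.8637
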